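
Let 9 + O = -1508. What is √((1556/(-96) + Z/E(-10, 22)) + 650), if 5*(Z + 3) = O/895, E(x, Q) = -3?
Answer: √8137192146/3580 ≈ 25.197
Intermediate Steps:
O = -1517 (O = -9 - 1508 = -1517)
Z = -14942/4475 (Z = -3 + (-1517/895)/5 = -3 + (-1517*1/895)/5 = -3 + (⅕)*(-1517/895) = -3 - 1517/4475 = -14942/4475 ≈ -3.3390)
√((1556/(-96) + Z/E(-10, 22)) + 650) = √((1556/(-96) - 14942/4475/(-3)) + 650) = √((1556*(-1/96) - 14942/4475*(-⅓)) + 650) = √((-389/24 + 14942/13425) + 650) = √(-540413/35800 + 650) = √(22729587/35800) = √8137192146/3580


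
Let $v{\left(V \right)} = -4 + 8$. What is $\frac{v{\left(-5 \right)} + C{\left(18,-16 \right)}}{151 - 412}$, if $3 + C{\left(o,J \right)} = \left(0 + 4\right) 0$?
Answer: $- \frac{1}{261} \approx -0.0038314$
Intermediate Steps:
$C{\left(o,J \right)} = -3$ ($C{\left(o,J \right)} = -3 + \left(0 + 4\right) 0 = -3 + 4 \cdot 0 = -3 + 0 = -3$)
$v{\left(V \right)} = 4$
$\frac{v{\left(-5 \right)} + C{\left(18,-16 \right)}}{151 - 412} = \frac{4 - 3}{151 - 412} = 1 \frac{1}{-261} = 1 \left(- \frac{1}{261}\right) = - \frac{1}{261}$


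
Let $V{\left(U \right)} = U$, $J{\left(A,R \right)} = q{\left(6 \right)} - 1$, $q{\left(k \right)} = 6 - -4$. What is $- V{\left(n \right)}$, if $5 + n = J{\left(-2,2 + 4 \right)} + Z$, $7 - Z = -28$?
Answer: $-39$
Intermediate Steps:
$q{\left(k \right)} = 10$ ($q{\left(k \right)} = 6 + 4 = 10$)
$Z = 35$ ($Z = 7 - -28 = 7 + 28 = 35$)
$J{\left(A,R \right)} = 9$ ($J{\left(A,R \right)} = 10 - 1 = 9$)
$n = 39$ ($n = -5 + \left(9 + 35\right) = -5 + 44 = 39$)
$- V{\left(n \right)} = \left(-1\right) 39 = -39$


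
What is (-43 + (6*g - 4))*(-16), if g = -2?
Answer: 944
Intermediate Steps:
(-43 + (6*g - 4))*(-16) = (-43 + (6*(-2) - 4))*(-16) = (-43 + (-12 - 4))*(-16) = (-43 - 16)*(-16) = -59*(-16) = 944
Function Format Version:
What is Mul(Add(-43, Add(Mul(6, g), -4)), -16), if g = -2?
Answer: 944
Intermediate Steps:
Mul(Add(-43, Add(Mul(6, g), -4)), -16) = Mul(Add(-43, Add(Mul(6, -2), -4)), -16) = Mul(Add(-43, Add(-12, -4)), -16) = Mul(Add(-43, -16), -16) = Mul(-59, -16) = 944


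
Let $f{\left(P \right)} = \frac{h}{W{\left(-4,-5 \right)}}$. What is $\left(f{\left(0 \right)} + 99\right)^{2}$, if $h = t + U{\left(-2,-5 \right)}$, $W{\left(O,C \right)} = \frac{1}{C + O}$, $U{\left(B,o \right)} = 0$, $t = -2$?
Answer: $13689$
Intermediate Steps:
$h = -2$ ($h = -2 + 0 = -2$)
$f{\left(P \right)} = 18$ ($f{\left(P \right)} = - \frac{2}{\frac{1}{-5 - 4}} = - \frac{2}{\frac{1}{-9}} = - \frac{2}{- \frac{1}{9}} = \left(-2\right) \left(-9\right) = 18$)
$\left(f{\left(0 \right)} + 99\right)^{2} = \left(18 + 99\right)^{2} = 117^{2} = 13689$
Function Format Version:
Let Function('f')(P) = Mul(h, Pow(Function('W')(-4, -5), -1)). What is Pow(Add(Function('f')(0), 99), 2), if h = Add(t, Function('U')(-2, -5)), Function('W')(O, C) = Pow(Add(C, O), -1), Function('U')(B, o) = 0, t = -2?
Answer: 13689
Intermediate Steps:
h = -2 (h = Add(-2, 0) = -2)
Function('f')(P) = 18 (Function('f')(P) = Mul(-2, Pow(Pow(Add(-5, -4), -1), -1)) = Mul(-2, Pow(Pow(-9, -1), -1)) = Mul(-2, Pow(Rational(-1, 9), -1)) = Mul(-2, -9) = 18)
Pow(Add(Function('f')(0), 99), 2) = Pow(Add(18, 99), 2) = Pow(117, 2) = 13689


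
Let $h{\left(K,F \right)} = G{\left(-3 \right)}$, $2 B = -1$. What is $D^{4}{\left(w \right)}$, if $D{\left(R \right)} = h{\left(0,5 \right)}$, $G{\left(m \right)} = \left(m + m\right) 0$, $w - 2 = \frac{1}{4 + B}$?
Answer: $0$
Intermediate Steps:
$B = - \frac{1}{2}$ ($B = \frac{1}{2} \left(-1\right) = - \frac{1}{2} \approx -0.5$)
$w = \frac{16}{7}$ ($w = 2 + \frac{1}{4 - \frac{1}{2}} = 2 + \frac{1}{\frac{7}{2}} = 2 + \frac{2}{7} = \frac{16}{7} \approx 2.2857$)
$G{\left(m \right)} = 0$ ($G{\left(m \right)} = 2 m 0 = 0$)
$h{\left(K,F \right)} = 0$
$D{\left(R \right)} = 0$
$D^{4}{\left(w \right)} = 0^{4} = 0$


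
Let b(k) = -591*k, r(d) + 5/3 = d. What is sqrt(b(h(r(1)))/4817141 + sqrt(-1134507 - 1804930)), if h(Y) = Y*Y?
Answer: sqrt(-232402476 + 4262114831121*I*sqrt(2939437))/2064489 ≈ 29.279 + 29.279*I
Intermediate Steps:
r(d) = -5/3 + d
h(Y) = Y**2
sqrt(b(h(r(1)))/4817141 + sqrt(-1134507 - 1804930)) = sqrt(-591*(-5/3 + 1)**2/4817141 + sqrt(-1134507 - 1804930)) = sqrt(-591*(-2/3)**2*(1/4817141) + sqrt(-2939437)) = sqrt(-591*4/9*(1/4817141) + I*sqrt(2939437)) = sqrt(-788/3*1/4817141 + I*sqrt(2939437)) = sqrt(-788/14451423 + I*sqrt(2939437))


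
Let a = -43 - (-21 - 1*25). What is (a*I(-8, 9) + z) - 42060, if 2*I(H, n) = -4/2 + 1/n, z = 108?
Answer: -251729/6 ≈ -41955.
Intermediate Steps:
I(H, n) = -1 + 1/(2*n) (I(H, n) = (-4/2 + 1/n)/2 = (-4*½ + 1/n)/2 = (-2 + 1/n)/2 = -1 + 1/(2*n))
a = 3 (a = -43 - (-21 - 25) = -43 - 1*(-46) = -43 + 46 = 3)
(a*I(-8, 9) + z) - 42060 = (3*((½ - 1*9)/9) + 108) - 42060 = (3*((½ - 9)/9) + 108) - 42060 = (3*((⅑)*(-17/2)) + 108) - 42060 = (3*(-17/18) + 108) - 42060 = (-17/6 + 108) - 42060 = 631/6 - 42060 = -251729/6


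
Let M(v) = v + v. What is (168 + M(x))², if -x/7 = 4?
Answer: 12544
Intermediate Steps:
x = -28 (x = -7*4 = -28)
M(v) = 2*v
(168 + M(x))² = (168 + 2*(-28))² = (168 - 56)² = 112² = 12544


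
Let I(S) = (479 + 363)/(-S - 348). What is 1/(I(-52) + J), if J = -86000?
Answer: -148/12728421 ≈ -1.1628e-5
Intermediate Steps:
I(S) = 842/(-348 - S)
1/(I(-52) + J) = 1/(-842/(348 - 52) - 86000) = 1/(-842/296 - 86000) = 1/(-842*1/296 - 86000) = 1/(-421/148 - 86000) = 1/(-12728421/148) = -148/12728421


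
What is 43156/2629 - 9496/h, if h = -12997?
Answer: 585863516/34169113 ≈ 17.146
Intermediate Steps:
43156/2629 - 9496/h = 43156/2629 - 9496/(-12997) = 43156*(1/2629) - 9496*(-1/12997) = 43156/2629 + 9496/12997 = 585863516/34169113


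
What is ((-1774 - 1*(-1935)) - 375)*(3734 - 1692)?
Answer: -436988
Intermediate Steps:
((-1774 - 1*(-1935)) - 375)*(3734 - 1692) = ((-1774 + 1935) - 375)*2042 = (161 - 375)*2042 = -214*2042 = -436988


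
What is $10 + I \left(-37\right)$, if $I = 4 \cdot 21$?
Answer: $-3098$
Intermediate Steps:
$I = 84$
$10 + I \left(-37\right) = 10 + 84 \left(-37\right) = 10 - 3108 = -3098$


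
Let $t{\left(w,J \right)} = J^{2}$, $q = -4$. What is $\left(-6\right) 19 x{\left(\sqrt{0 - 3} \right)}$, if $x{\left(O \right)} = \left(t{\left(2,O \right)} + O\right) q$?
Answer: $-1368 + 456 i \sqrt{3} \approx -1368.0 + 789.82 i$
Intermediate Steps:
$x{\left(O \right)} = - 4 O - 4 O^{2}$ ($x{\left(O \right)} = \left(O^{2} + O\right) \left(-4\right) = \left(O + O^{2}\right) \left(-4\right) = - 4 O - 4 O^{2}$)
$\left(-6\right) 19 x{\left(\sqrt{0 - 3} \right)} = \left(-6\right) 19 \cdot 4 \sqrt{0 - 3} \left(-1 - \sqrt{0 - 3}\right) = - 114 \cdot 4 \sqrt{-3} \left(-1 - \sqrt{-3}\right) = - 114 \cdot 4 i \sqrt{3} \left(-1 - i \sqrt{3}\right) = - 456 i \sqrt{3} \left(-1 - i \sqrt{3}\right)$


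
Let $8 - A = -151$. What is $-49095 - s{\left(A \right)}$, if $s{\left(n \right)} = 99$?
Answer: $-49194$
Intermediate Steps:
$A = 159$ ($A = 8 - -151 = 8 + 151 = 159$)
$-49095 - s{\left(A \right)} = -49095 - 99 = -49194$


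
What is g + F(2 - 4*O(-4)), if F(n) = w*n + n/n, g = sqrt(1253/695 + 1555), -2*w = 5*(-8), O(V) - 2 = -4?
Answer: 201 + sqrt(751974710)/695 ≈ 240.46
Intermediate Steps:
O(V) = -2 (O(V) = 2 - 4 = -2)
w = 20 (w = -5*(-8)/2 = -1/2*(-40) = 20)
g = sqrt(751974710)/695 (g = sqrt(1253*(1/695) + 1555) = sqrt(1253/695 + 1555) = sqrt(1081978/695) = sqrt(751974710)/695 ≈ 39.456)
F(n) = 1 + 20*n (F(n) = 20*n + n/n = 20*n + 1 = 1 + 20*n)
g + F(2 - 4*O(-4)) = sqrt(751974710)/695 + (1 + 20*(2 - 4*(-2))) = sqrt(751974710)/695 + (1 + 20*(2 + 8)) = sqrt(751974710)/695 + (1 + 20*10) = sqrt(751974710)/695 + (1 + 200) = sqrt(751974710)/695 + 201 = 201 + sqrt(751974710)/695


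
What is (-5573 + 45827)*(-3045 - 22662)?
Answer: -1034809578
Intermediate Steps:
(-5573 + 45827)*(-3045 - 22662) = 40254*(-25707) = -1034809578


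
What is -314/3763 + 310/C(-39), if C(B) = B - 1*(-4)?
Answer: -235504/26341 ≈ -8.9406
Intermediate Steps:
C(B) = 4 + B (C(B) = B + 4 = 4 + B)
-314/3763 + 310/C(-39) = -314/3763 + 310/(4 - 39) = -314*1/3763 + 310/(-35) = -314/3763 + 310*(-1/35) = -314/3763 - 62/7 = -235504/26341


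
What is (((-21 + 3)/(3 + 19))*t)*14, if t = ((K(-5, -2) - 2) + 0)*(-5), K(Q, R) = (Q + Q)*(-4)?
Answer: 23940/11 ≈ 2176.4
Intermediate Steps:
K(Q, R) = -8*Q (K(Q, R) = (2*Q)*(-4) = -8*Q)
t = -190 (t = ((-8*(-5) - 2) + 0)*(-5) = ((40 - 2) + 0)*(-5) = (38 + 0)*(-5) = 38*(-5) = -190)
(((-21 + 3)/(3 + 19))*t)*14 = (((-21 + 3)/(3 + 19))*(-190))*14 = (-18/22*(-190))*14 = (-18*1/22*(-190))*14 = -9/11*(-190)*14 = (1710/11)*14 = 23940/11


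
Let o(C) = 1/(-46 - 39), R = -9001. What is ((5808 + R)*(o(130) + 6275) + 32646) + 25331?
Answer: -1698135137/85 ≈ -1.9978e+7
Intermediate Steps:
o(C) = -1/85 (o(C) = 1/(-85) = -1/85)
((5808 + R)*(o(130) + 6275) + 32646) + 25331 = ((5808 - 9001)*(-1/85 + 6275) + 32646) + 25331 = (-3193*533374/85 + 32646) + 25331 = (-1703063182/85 + 32646) + 25331 = -1700288272/85 + 25331 = -1698135137/85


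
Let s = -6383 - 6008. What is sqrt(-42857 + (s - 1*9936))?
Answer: 4*I*sqrt(4074) ≈ 255.31*I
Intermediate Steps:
s = -12391
sqrt(-42857 + (s - 1*9936)) = sqrt(-42857 + (-12391 - 1*9936)) = sqrt(-42857 + (-12391 - 9936)) = sqrt(-42857 - 22327) = sqrt(-65184) = 4*I*sqrt(4074)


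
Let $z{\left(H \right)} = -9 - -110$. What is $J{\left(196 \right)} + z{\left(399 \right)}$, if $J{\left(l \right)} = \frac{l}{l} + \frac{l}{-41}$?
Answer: $\frac{3986}{41} \approx 97.219$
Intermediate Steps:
$z{\left(H \right)} = 101$ ($z{\left(H \right)} = -9 + 110 = 101$)
$J{\left(l \right)} = 1 - \frac{l}{41}$ ($J{\left(l \right)} = 1 + l \left(- \frac{1}{41}\right) = 1 - \frac{l}{41}$)
$J{\left(196 \right)} + z{\left(399 \right)} = \left(1 - \frac{196}{41}\right) + 101 = - \frac{155}{41} + 101 = \frac{3986}{41}$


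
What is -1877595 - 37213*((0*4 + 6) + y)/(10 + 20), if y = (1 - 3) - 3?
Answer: -56365063/30 ≈ -1.8788e+6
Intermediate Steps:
y = -5 (y = -2 - 3 = -5)
-1877595 - 37213*((0*4 + 6) + y)/(10 + 20) = -1877595 - 37213*((0*4 + 6) - 5)/(10 + 20) = -1877595 - 37213*((0 + 6) - 5)/30 = -1877595 - 37213*(6 - 5)/30 = -1877595 - 37213/30 = -56365063/30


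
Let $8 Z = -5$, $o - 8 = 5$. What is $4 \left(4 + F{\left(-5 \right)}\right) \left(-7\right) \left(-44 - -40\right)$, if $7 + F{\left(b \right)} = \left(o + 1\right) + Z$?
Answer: $1162$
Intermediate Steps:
$o = 13$ ($o = 8 + 5 = 13$)
$Z = - \frac{5}{8}$ ($Z = \frac{1}{8} \left(-5\right) = - \frac{5}{8} \approx -0.625$)
$F{\left(b \right)} = \frac{51}{8}$ ($F{\left(b \right)} = -7 + \left(\left(13 + 1\right) - \frac{5}{8}\right) = -7 + \left(14 - \frac{5}{8}\right) = -7 + \frac{107}{8} = \frac{51}{8}$)
$4 \left(4 + F{\left(-5 \right)}\right) \left(-7\right) \left(-44 - -40\right) = 4 \left(4 + \frac{51}{8}\right) \left(-7\right) \left(-44 - -40\right) = 4 \cdot \frac{83}{8} \left(-7\right) \left(-44 + 40\right) = \frac{83}{2} \left(-7\right) \left(-4\right) = \left(- \frac{581}{2}\right) \left(-4\right) = 1162$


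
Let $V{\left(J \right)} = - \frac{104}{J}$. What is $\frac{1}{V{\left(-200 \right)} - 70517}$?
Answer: $- \frac{25}{1762912} \approx -1.4181 \cdot 10^{-5}$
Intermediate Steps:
$\frac{1}{V{\left(-200 \right)} - 70517} = \frac{1}{- \frac{104}{-200} - 70517} = \frac{1}{\left(-104\right) \left(- \frac{1}{200}\right) - 70517} = \frac{1}{\frac{13}{25} - 70517} = \frac{1}{- \frac{1762912}{25}} = - \frac{25}{1762912}$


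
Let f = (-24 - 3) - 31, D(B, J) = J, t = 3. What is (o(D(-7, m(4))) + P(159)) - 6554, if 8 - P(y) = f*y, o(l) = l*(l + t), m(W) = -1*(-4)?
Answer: 2704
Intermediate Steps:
m(W) = 4
f = -58 (f = -27 - 31 = -58)
o(l) = l*(3 + l) (o(l) = l*(l + 3) = l*(3 + l))
P(y) = 8 + 58*y (P(y) = 8 - (-58)*y = 8 + 58*y)
(o(D(-7, m(4))) + P(159)) - 6554 = (4*(3 + 4) + (8 + 58*159)) - 6554 = (4*7 + (8 + 9222)) - 6554 = (28 + 9230) - 6554 = 9258 - 6554 = 2704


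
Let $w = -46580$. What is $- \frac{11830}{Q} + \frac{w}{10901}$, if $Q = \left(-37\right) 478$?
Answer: $- \frac{347427525}{96397543} \approx -3.6041$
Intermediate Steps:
$Q = -17686$
$- \frac{11830}{Q} + \frac{w}{10901} = - \frac{11830}{-17686} - \frac{46580}{10901} = \left(-11830\right) \left(- \frac{1}{17686}\right) - \frac{46580}{10901} = \frac{5915}{8843} - \frac{46580}{10901} = - \frac{347427525}{96397543}$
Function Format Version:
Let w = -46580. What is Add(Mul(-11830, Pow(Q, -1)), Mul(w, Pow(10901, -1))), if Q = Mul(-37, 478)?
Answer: Rational(-347427525, 96397543) ≈ -3.6041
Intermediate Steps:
Q = -17686
Add(Mul(-11830, Pow(Q, -1)), Mul(w, Pow(10901, -1))) = Add(Mul(-11830, Pow(-17686, -1)), Mul(-46580, Pow(10901, -1))) = Add(Mul(-11830, Rational(-1, 17686)), Mul(-46580, Rational(1, 10901))) = Add(Rational(5915, 8843), Rational(-46580, 10901)) = Rational(-347427525, 96397543)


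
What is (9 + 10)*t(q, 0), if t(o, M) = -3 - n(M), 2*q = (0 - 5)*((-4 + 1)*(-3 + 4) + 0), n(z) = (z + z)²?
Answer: -57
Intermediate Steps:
n(z) = 4*z² (n(z) = (2*z)² = 4*z²)
q = 15/2 (q = ((0 - 5)*((-4 + 1)*(-3 + 4) + 0))/2 = (-5*(-3*1 + 0))/2 = (-5*(-3 + 0))/2 = (-5*(-3))/2 = (½)*15 = 15/2 ≈ 7.5000)
t(o, M) = -3 - 4*M²
(9 + 10)*t(q, 0) = (9 + 10)*(-3 - 4*0²) = 19*(-3 - 4*0) = 19*(-3 + 0) = 19*(-3) = -57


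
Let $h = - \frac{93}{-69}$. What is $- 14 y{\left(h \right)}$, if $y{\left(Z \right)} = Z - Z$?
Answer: $0$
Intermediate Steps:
$h = \frac{31}{23}$ ($h = \left(-93\right) \left(- \frac{1}{69}\right) = \frac{31}{23} \approx 1.3478$)
$y{\left(Z \right)} = 0$
$- 14 y{\left(h \right)} = \left(-14\right) 0 = 0$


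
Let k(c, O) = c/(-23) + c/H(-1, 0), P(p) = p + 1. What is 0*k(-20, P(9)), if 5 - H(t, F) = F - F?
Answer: 0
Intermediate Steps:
P(p) = 1 + p
H(t, F) = 5 (H(t, F) = 5 - (F - F) = 5 - 1*0 = 5 + 0 = 5)
k(c, O) = 18*c/115 (k(c, O) = c/(-23) + c/5 = c*(-1/23) + c*(⅕) = -c/23 + c/5 = 18*c/115)
0*k(-20, P(9)) = 0*((18/115)*(-20)) = 0*(-72/23) = 0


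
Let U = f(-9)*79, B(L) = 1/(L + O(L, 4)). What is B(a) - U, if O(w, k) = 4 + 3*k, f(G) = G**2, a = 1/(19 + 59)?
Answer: -7992273/1249 ≈ -6398.9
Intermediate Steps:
a = 1/78 ≈ 0.012821
B(L) = 1/(16 + L) (B(L) = 1/(L + (4 + 3*4)) = 1/(L + (4 + 12)) = 1/(L + 16) = 1/(16 + L))
U = 6399 (U = (-9)**2*79 = 81*79 = 6399)
B(a) - U = 1/(16 + 1/78) - 1*6399 = 1/(1249/78) - 6399 = 78/1249 - 6399 = -7992273/1249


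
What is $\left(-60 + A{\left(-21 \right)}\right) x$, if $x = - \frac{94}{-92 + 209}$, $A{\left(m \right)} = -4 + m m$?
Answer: $- \frac{2726}{9} \approx -302.89$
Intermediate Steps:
$A{\left(m \right)} = -4 + m^{2}$
$x = - \frac{94}{117} \approx -0.80342$
$\left(-60 + A{\left(-21 \right)}\right) x = \left(-60 - \left(4 - \left(-21\right)^{2}\right)\right) \left(- \frac{94}{117}\right) = \left(-60 + \left(-4 + 441\right)\right) \left(- \frac{94}{117}\right) = \left(-60 + 437\right) \left(- \frac{94}{117}\right) = 377 \left(- \frac{94}{117}\right) = - \frac{2726}{9}$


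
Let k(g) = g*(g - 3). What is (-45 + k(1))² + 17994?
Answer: 20203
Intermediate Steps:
k(g) = g*(-3 + g)
(-45 + k(1))² + 17994 = (-45 + 1*(-3 + 1))² + 17994 = (-45 + 1*(-2))² + 17994 = (-45 - 2)² + 17994 = (-47)² + 17994 = 2209 + 17994 = 20203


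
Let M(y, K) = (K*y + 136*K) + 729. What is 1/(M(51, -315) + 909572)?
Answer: 1/851396 ≈ 1.1745e-6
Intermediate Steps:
M(y, K) = 729 + 136*K + K*y (M(y, K) = (136*K + K*y) + 729 = 729 + 136*K + K*y)
1/(M(51, -315) + 909572) = 1/((729 + 136*(-315) - 315*51) + 909572) = 1/((729 - 42840 - 16065) + 909572) = 1/(-58176 + 909572) = 1/851396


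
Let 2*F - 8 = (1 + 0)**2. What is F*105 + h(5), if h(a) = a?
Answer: 955/2 ≈ 477.50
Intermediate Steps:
F = 9/2 (F = 4 + (1 + 0)**2/2 = 4 + (1/2)*1**2 = 4 + (1/2)*1 = 4 + 1/2 = 9/2 ≈ 4.5000)
F*105 + h(5) = (9/2)*105 + 5 = 945/2 + 5 = 955/2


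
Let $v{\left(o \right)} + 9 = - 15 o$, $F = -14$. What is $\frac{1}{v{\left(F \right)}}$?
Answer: $\frac{1}{201} \approx 0.0049751$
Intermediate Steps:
$v{\left(o \right)} = -9 - 15 o$
$\frac{1}{v{\left(F \right)}} = \frac{1}{-9 - -210} = \frac{1}{-9 + 210} = \frac{1}{201}$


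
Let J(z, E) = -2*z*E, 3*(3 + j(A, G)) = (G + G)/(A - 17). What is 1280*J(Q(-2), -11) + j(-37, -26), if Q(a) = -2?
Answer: -4562137/81 ≈ -56323.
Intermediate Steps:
j(A, G) = -3 + 2*G/(3*(-17 + A)) (j(A, G) = -3 + ((G + G)/(A - 17))/3 = -3 + ((2*G)/(-17 + A))/3 = -3 + (2*G/(-17 + A))/3 = -3 + 2*G/(3*(-17 + A)))
J(z, E) = -2*E*z
1280*J(Q(-2), -11) + j(-37, -26) = 1280*(-2*(-11)*(-2)) + (153 - 9*(-37) + 2*(-26))/(3*(-17 - 37)) = 1280*(-44) + (⅓)*(153 + 333 - 52)/(-54) = -56320 + (⅓)*(-1/54)*434 = -56320 - 217/81 = -4562137/81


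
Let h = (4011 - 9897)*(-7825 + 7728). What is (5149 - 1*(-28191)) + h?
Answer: 604282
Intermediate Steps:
h = 570942 (h = -5886*(-97) = 570942)
(5149 - 1*(-28191)) + h = (5149 - 1*(-28191)) + 570942 = (5149 + 28191) + 570942 = 33340 + 570942 = 604282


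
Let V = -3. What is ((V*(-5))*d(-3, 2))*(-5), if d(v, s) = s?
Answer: -150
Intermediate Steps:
((V*(-5))*d(-3, 2))*(-5) = (-3*(-5)*2)*(-5) = (15*2)*(-5) = 30*(-5) = -150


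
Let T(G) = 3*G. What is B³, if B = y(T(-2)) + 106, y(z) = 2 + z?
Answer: 1061208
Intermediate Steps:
B = 102 (B = (2 + 3*(-2)) + 106 = (2 - 6) + 106 = -4 + 106 = 102)
B³ = 102³ = 1061208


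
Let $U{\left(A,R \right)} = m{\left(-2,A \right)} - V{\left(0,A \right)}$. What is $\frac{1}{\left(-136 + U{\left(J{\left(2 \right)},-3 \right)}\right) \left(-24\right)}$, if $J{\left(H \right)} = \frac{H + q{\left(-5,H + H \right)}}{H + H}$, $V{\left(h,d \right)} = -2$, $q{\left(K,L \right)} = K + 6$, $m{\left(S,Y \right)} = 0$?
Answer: $\frac{1}{3216} \approx 0.00031095$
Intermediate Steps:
$q{\left(K,L \right)} = 6 + K$
$J{\left(H \right)} = \frac{1 + H}{2 H}$ ($J{\left(H \right)} = \frac{H + \left(6 - 5\right)}{H + H} = \frac{H + 1}{2 H} = \left(1 + H\right) \frac{1}{2 H} = \frac{1 + H}{2 H}$)
$U{\left(A,R \right)} = 2$ ($U{\left(A,R \right)} = 0 - -2 = 0 + 2 = 2$)
$\frac{1}{\left(-136 + U{\left(J{\left(2 \right)},-3 \right)}\right) \left(-24\right)} = \frac{1}{\left(-136 + 2\right) \left(-24\right)} = \frac{1}{\left(-134\right) \left(-24\right)} = \frac{1}{3216}$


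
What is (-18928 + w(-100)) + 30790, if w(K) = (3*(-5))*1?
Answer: 11847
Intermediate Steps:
w(K) = -15 (w(K) = -15*1 = -15)
(-18928 + w(-100)) + 30790 = (-18928 - 15) + 30790 = -18943 + 30790 = 11847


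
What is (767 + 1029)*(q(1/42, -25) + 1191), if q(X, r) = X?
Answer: 44920654/21 ≈ 2.1391e+6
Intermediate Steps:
(767 + 1029)*(q(1/42, -25) + 1191) = (767 + 1029)*(1/42 + 1191) = 1796*(1/42 + 1191) = 1796*(50023/42) = 44920654/21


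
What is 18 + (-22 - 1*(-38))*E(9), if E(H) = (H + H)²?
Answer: 5202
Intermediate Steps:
E(H) = 4*H² (E(H) = (2*H)² = 4*H²)
18 + (-22 - 1*(-38))*E(9) = 18 + (-22 - 1*(-38))*(4*9²) = 18 + (-22 + 38)*(4*81) = 18 + 16*324 = 18 + 5184 = 5202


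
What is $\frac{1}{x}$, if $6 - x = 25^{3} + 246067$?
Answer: $- \frac{1}{261686} \approx -3.8214 \cdot 10^{-6}$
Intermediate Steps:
$x = -261686$ ($x = 6 - \left(25^{3} + 246067\right) = 6 - \left(15625 + 246067\right) = 6 - 261692 = -261686$)
$\frac{1}{x} = \frac{1}{-261686} = - \frac{1}{261686}$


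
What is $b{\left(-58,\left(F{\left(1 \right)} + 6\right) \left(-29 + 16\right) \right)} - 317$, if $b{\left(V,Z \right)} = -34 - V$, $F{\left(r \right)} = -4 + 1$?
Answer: $-293$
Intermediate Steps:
$F{\left(r \right)} = -3$
$b{\left(-58,\left(F{\left(1 \right)} + 6\right) \left(-29 + 16\right) \right)} - 317 = \left(-34 - -58\right) - 317 = \left(-34 + 58\right) - 317 = 24 - 317 = -293$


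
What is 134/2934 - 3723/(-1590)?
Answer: 1856057/777510 ≈ 2.3872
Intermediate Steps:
134/2934 - 3723/(-1590) = 134*(1/2934) - 3723*(-1/1590) = 67/1467 + 1241/530 = 1856057/777510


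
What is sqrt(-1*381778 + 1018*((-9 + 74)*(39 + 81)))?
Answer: sqrt(7558622) ≈ 2749.3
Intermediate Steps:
sqrt(-1*381778 + 1018*((-9 + 74)*(39 + 81))) = sqrt(-381778 + 1018*(65*120)) = sqrt(-381778 + 1018*7800) = sqrt(-381778 + 7940400) = sqrt(7558622)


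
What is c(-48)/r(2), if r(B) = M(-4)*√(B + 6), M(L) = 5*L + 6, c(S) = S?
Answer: 6*√2/7 ≈ 1.2122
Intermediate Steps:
M(L) = 6 + 5*L
r(B) = -14*√(6 + B) (r(B) = (6 + 5*(-4))*√(B + 6) = (6 - 20)*√(6 + B) = -14*√(6 + B))
c(-48)/r(2) = -48*(-1/(14*√(6 + 2))) = -48*(-√2/56) = -(-6)*√2/7 = 6*√2/7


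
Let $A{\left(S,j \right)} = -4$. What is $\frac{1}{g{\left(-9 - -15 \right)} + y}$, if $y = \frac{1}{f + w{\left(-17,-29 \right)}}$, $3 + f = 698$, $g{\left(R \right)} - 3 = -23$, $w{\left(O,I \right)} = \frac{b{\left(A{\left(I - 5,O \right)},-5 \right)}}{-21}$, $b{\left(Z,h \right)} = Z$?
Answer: $- \frac{14599}{291959} \approx -0.050004$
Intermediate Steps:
$w{\left(O,I \right)} = \frac{4}{21}$ ($w{\left(O,I \right)} = - \frac{4}{-21} = \left(-4\right) \left(- \frac{1}{21}\right) = \frac{4}{21}$)
$g{\left(R \right)} = -20$ ($g{\left(R \right)} = 3 - 23 = -20$)
$f = 695$ ($f = -3 + 698 = 695$)
$y = \frac{21}{14599}$ ($y = \frac{1}{695 + \frac{4}{21}} = \frac{1}{\frac{14599}{21}} = \frac{21}{14599} \approx 0.0014385$)
$\frac{1}{g{\left(-9 - -15 \right)} + y} = \frac{1}{-20 + \frac{21}{14599}} = \frac{1}{- \frac{291959}{14599}} = - \frac{14599}{291959}$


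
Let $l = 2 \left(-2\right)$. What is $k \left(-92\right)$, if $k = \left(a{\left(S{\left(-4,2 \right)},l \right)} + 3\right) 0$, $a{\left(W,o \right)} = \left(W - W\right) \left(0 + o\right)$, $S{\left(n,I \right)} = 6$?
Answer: $0$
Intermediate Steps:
$l = -4$
$a{\left(W,o \right)} = 0$ ($a{\left(W,o \right)} = 0 o = 0$)
$k = 0$ ($k = \left(0 + 3\right) 0 = 3 \cdot 0 = 0$)
$k \left(-92\right) = 0 \left(-92\right) = 0$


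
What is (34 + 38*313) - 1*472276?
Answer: -460348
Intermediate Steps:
(34 + 38*313) - 1*472276 = (34 + 11894) - 472276 = 11928 - 472276 = -460348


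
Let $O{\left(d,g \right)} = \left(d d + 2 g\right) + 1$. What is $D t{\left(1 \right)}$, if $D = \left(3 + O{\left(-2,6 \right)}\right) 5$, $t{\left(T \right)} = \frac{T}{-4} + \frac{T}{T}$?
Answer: $75$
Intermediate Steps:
$O{\left(d,g \right)} = 1 + d^{2} + 2 g$ ($O{\left(d,g \right)} = \left(d^{2} + 2 g\right) + 1 = 1 + d^{2} + 2 g$)
$t{\left(T \right)} = 1 - \frac{T}{4}$ ($t{\left(T \right)} = T \left(- \frac{1}{4}\right) + 1 = - \frac{T}{4} + 1 = 1 - \frac{T}{4}$)
$D = 100$ ($D = \left(3 + \left(1 + \left(-2\right)^{2} + 2 \cdot 6\right)\right) 5 = \left(3 + \left(1 + 4 + 12\right)\right) 5 = \left(3 + 17\right) 5 = 20 \cdot 5 = 100$)
$D t{\left(1 \right)} = 100 \left(1 - \frac{1}{4}\right) = 100 \cdot \frac{3}{4} = 75$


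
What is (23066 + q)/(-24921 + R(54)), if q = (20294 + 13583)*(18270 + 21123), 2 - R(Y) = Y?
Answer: -1334539727/24973 ≈ -53439.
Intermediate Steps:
R(Y) = 2 - Y
q = 1334516661 (q = 33877*39393 = 1334516661)
(23066 + q)/(-24921 + R(54)) = (23066 + 1334516661)/(-24921 + (2 - 1*54)) = 1334539727/(-24921 + (2 - 54)) = 1334539727/(-24921 - 52) = 1334539727/(-24973) = 1334539727*(-1/24973) = -1334539727/24973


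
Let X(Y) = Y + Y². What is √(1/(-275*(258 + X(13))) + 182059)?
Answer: 9*√2719646790/1100 ≈ 426.68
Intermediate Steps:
√(1/(-275*(258 + X(13))) + 182059) = √(1/(-275*(258 + 13*(1 + 13))) + 182059) = √(1/(-275*(258 + 13*14)) + 182059) = √(1/(-275*(258 + 182)) + 182059) = √(1/(-275*440) + 182059) = √(1/(-121000) + 182059) = √(-1/121000 + 182059) = √(22029138999/121000) = 9*√2719646790/1100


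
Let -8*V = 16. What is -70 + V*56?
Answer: -182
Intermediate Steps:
V = -2 (V = -⅛*16 = -2)
-70 + V*56 = -70 - 2*56 = -70 - 112 = -182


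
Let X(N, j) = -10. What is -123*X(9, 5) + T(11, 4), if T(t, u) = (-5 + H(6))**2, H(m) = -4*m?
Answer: 2071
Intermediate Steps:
T(t, u) = 841 (T(t, u) = (-5 - 4*6)**2 = (-5 - 24)**2 = (-29)**2 = 841)
-123*X(9, 5) + T(11, 4) = -123*(-10) + 841 = 1230 + 841 = 2071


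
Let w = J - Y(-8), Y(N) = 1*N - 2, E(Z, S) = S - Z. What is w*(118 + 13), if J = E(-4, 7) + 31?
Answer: 6812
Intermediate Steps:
Y(N) = -2 + N (Y(N) = N - 2 = -2 + N)
J = 42 (J = (7 - 1*(-4)) + 31 = (7 + 4) + 31 = 11 + 31 = 42)
w = 52 (w = 42 - (-2 - 8) = 42 - 1*(-10) = 42 + 10 = 52)
w*(118 + 13) = 52*(118 + 13) = 52*131 = 6812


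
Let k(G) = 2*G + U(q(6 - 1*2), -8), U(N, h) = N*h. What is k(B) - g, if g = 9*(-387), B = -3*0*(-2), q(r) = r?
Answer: 3451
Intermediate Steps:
B = 0 (B = 0*(-2) = 0)
g = -3483
k(G) = -32 + 2*G (k(G) = 2*G + (6 - 1*2)*(-8) = 2*G + (6 - 2)*(-8) = 2*G + 4*(-8) = 2*G - 32 = -32 + 2*G)
k(B) - g = (-32 + 2*0) - 1*(-3483) = (-32 + 0) + 3483 = -32 + 3483 = 3451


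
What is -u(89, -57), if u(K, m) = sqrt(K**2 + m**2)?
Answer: -sqrt(11170) ≈ -105.69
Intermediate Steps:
-u(89, -57) = -sqrt(89**2 + (-57)**2) = -sqrt(7921 + 3249) = -sqrt(11170)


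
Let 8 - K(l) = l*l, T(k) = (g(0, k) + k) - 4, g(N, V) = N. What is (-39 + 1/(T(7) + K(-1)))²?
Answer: 151321/100 ≈ 1513.2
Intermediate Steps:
T(k) = -4 + k (T(k) = (0 + k) - 4 = k - 4 = -4 + k)
K(l) = 8 - l² (K(l) = 8 - l*l = 8 - l²)
(-39 + 1/(T(7) + K(-1)))² = (-39 + 1/((-4 + 7) + (8 - 1*(-1)²)))² = (-39 + 1/(3 + (8 - 1*1)))² = (-39 + 1/(3 + (8 - 1)))² = (-39 + 1/(3 + 7))² = (-39 + 1/10)² = (-39 + ⅒)² = (-389/10)² = 151321/100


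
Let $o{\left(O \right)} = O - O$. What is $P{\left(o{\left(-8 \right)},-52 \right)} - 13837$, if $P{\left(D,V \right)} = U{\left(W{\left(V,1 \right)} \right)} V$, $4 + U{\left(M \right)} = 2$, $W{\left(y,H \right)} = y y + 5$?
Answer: $-13733$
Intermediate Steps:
$W{\left(y,H \right)} = 5 + y^{2}$ ($W{\left(y,H \right)} = y^{2} + 5 = 5 + y^{2}$)
$U{\left(M \right)} = -2$ ($U{\left(M \right)} = -4 + 2 = -2$)
$o{\left(O \right)} = 0$
$P{\left(D,V \right)} = - 2 V$
$P{\left(o{\left(-8 \right)},-52 \right)} - 13837 = \left(-2\right) \left(-52\right) - 13837 = 104 - 13837 = -13733$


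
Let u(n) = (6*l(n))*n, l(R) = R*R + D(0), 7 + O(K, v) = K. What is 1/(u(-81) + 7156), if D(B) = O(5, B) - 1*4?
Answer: -1/3178574 ≈ -3.1461e-7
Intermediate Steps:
O(K, v) = -7 + K
D(B) = -6 (D(B) = (-7 + 5) - 1*4 = -2 - 4 = -6)
l(R) = -6 + R² (l(R) = R*R - 6 = R² - 6 = -6 + R²)
u(n) = n*(-36 + 6*n²) (u(n) = (6*(-6 + n²))*n = (-36 + 6*n²)*n = n*(-36 + 6*n²))
1/(u(-81) + 7156) = 1/(6*(-81)*(-6 + (-81)²) + 7156) = 1/(6*(-81)*(-6 + 6561) + 7156) = 1/(6*(-81)*6555 + 7156) = 1/(-3185730 + 7156) = 1/(-3178574) = -1/3178574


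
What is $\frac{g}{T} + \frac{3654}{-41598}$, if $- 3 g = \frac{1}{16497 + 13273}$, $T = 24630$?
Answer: $- \frac{446540178211}{5083518948300} \approx -0.087841$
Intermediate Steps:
$g = - \frac{1}{89310}$ ($g = - \frac{1}{3 \left(16497 + 13273\right)} = - \frac{1}{3 \cdot 29770} = \left(- \frac{1}{3}\right) \frac{1}{29770} = - \frac{1}{89310} \approx -1.1197 \cdot 10^{-5}$)
$\frac{g}{T} + \frac{3654}{-41598} = - \frac{1}{89310 \cdot 24630} + \frac{3654}{-41598} = \left(- \frac{1}{89310}\right) \frac{1}{24630} + 3654 \left(- \frac{1}{41598}\right) = - \frac{1}{2199705300} - \frac{203}{2311} = - \frac{446540178211}{5083518948300}$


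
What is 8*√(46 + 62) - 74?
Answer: -74 + 48*√3 ≈ 9.1384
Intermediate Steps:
8*√(46 + 62) - 74 = 8*√108 - 74 = 8*(6*√3) - 74 = 48*√3 - 74 = -74 + 48*√3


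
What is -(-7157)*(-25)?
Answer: -178925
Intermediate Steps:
-(-7157)*(-25) = -421*425 = -178925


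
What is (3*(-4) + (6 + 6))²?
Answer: 0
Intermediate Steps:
(3*(-4) + (6 + 6))² = (-12 + 12)² = 0² = 0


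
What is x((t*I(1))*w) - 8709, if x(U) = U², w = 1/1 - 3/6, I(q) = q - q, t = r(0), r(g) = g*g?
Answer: -8709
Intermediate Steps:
r(g) = g²
t = 0 (t = 0² = 0)
I(q) = 0
w = ½ (w = 1*1 - 3*⅙ = 1 - ½ = ½ ≈ 0.50000)
x((t*I(1))*w) - 8709 = ((0*0)*(½))² - 8709 = (0*(½))² - 8709 = 0² - 8709 = 0 - 8709 = -8709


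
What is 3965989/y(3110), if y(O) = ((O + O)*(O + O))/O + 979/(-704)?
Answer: 253823296/796071 ≈ 318.85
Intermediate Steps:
y(O) = -89/64 + 4*O (y(O) = ((2*O)*(2*O))/O + 979*(-1/704) = (4*O**2)/O - 89/64 = 4*O - 89/64 = -89/64 + 4*O)
3965989/y(3110) = 3965989/(-89/64 + 4*3110) = 3965989/(-89/64 + 12440) = 3965989/(796071/64) = 3965989*(64/796071) = 253823296/796071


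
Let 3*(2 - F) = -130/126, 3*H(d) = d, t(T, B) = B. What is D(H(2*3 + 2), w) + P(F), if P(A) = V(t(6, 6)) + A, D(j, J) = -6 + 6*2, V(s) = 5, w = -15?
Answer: 2522/189 ≈ 13.344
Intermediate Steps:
H(d) = d/3
D(j, J) = 6 (D(j, J) = -6 + 12 = 6)
F = 443/189 (F = 2 - (-130)/(3*126) = 2 - 1/3*(-65/63) = 2 + 65/189 = 443/189 ≈ 2.3439)
P(A) = 5 + A
D(H(2*3 + 2), w) + P(F) = 6 + (5 + 443/189) = 6 + 1388/189 = 2522/189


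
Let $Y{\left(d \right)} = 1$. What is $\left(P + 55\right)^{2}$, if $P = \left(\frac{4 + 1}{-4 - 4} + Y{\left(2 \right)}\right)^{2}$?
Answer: $\frac{12453841}{4096} \approx 3040.5$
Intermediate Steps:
$P = \frac{9}{64}$ ($P = \left(\frac{4 + 1}{-4 - 4} + 1\right)^{2} = \left(\frac{5}{-8} + 1\right)^{2} = \left(5 \left(- \frac{1}{8}\right) + 1\right)^{2} = \left(- \frac{5}{8} + 1\right)^{2} = \left(\frac{3}{8}\right)^{2} = \frac{9}{64} \approx 0.14063$)
$\left(P + 55\right)^{2} = \left(\frac{9}{64} + 55\right)^{2} = \left(\frac{3529}{64}\right)^{2} = \frac{12453841}{4096}$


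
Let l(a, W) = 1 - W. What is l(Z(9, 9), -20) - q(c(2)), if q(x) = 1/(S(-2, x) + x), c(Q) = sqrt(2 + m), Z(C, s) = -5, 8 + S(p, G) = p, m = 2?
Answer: 169/8 ≈ 21.125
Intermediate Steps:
S(p, G) = -8 + p
c(Q) = 2 (c(Q) = sqrt(2 + 2) = sqrt(4) = 2)
q(x) = 1/(-10 + x) (q(x) = 1/((-8 - 2) + x) = 1/(-10 + x))
l(Z(9, 9), -20) - q(c(2)) = (1 - 1*(-20)) - 1/(-10 + 2) = (1 + 20) - 1/(-8) = 21 - 1*(-1/8) = 21 + 1/8 = 169/8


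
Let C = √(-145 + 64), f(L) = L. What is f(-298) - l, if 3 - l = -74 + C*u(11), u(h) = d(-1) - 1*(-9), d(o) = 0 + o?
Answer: -375 + 72*I ≈ -375.0 + 72.0*I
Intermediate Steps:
d(o) = o
C = 9*I (C = √(-81) = 9*I ≈ 9.0*I)
u(h) = 8 (u(h) = -1 - 1*(-9) = -1 + 9 = 8)
l = 77 - 72*I (l = 3 - (-74 + (9*I)*8) = 3 - (-74 + 72*I) = 3 + (74 - 72*I) = 77 - 72*I ≈ 77.0 - 72.0*I)
f(-298) - l = -298 - (77 - 72*I) = -298 + (-77 + 72*I) = -375 + 72*I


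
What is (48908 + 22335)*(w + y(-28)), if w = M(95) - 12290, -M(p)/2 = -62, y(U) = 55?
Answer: -862823973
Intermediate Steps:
M(p) = 124 (M(p) = -2*(-62) = 124)
w = -12166 (w = 124 - 12290 = -12166)
(48908 + 22335)*(w + y(-28)) = (48908 + 22335)*(-12166 + 55) = 71243*(-12111) = -862823973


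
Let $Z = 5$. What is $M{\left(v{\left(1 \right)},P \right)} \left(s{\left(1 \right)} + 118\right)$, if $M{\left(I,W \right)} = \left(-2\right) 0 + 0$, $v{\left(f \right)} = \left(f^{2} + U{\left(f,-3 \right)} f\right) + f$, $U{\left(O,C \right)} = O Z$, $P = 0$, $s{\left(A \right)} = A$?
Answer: $0$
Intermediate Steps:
$U{\left(O,C \right)} = 5 O$ ($U{\left(O,C \right)} = O 5 = 5 O$)
$v{\left(f \right)} = f + 6 f^{2}$ ($v{\left(f \right)} = \left(f^{2} + 5 f f\right) + f = \left(f^{2} + 5 f^{2}\right) + f = 6 f^{2} + f = f + 6 f^{2}$)
$M{\left(I,W \right)} = 0$ ($M{\left(I,W \right)} = 0 + 0 = 0$)
$M{\left(v{\left(1 \right)},P \right)} \left(s{\left(1 \right)} + 118\right) = 0 \left(1 + 118\right) = 0 \cdot 119 = 0$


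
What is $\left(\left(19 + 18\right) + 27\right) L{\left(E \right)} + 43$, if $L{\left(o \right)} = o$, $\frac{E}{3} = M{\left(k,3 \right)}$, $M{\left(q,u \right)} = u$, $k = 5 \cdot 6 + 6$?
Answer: $619$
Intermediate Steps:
$k = 36$ ($k = 30 + 6 = 36$)
$E = 9$ ($E = 3 \cdot 3 = 9$)
$\left(\left(19 + 18\right) + 27\right) L{\left(E \right)} + 43 = \left(\left(19 + 18\right) + 27\right) 9 + 43 = \left(37 + 27\right) 9 + 43 = 64 \cdot 9 + 43 = 576 + 43 = 619$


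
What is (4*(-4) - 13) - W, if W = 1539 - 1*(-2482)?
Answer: -4050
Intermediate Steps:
W = 4021 (W = 1539 + 2482 = 4021)
(4*(-4) - 13) - W = (4*(-4) - 13) - 1*4021 = (-16 - 13) - 4021 = -29 - 4021 = -4050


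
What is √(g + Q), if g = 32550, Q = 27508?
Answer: √60058 ≈ 245.07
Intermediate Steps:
√(g + Q) = √(32550 + 27508) = √60058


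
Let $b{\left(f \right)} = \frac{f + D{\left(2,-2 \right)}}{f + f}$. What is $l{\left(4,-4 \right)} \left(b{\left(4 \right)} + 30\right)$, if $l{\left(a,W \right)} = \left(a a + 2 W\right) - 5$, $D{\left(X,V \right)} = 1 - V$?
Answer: $\frac{741}{8} \approx 92.625$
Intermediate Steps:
$b{\left(f \right)} = \frac{3 + f}{2 f}$ ($b{\left(f \right)} = \frac{f + \left(1 - -2\right)}{f + f} = \frac{f + \left(1 + 2\right)}{2 f} = \left(f + 3\right) \frac{1}{2 f} = \left(3 + f\right) \frac{1}{2 f} = \frac{3 + f}{2 f}$)
$l{\left(a,W \right)} = -5 + a^{2} + 2 W$ ($l{\left(a,W \right)} = \left(a^{2} + 2 W\right) - 5 = -5 + a^{2} + 2 W$)
$l{\left(4,-4 \right)} \left(b{\left(4 \right)} + 30\right) = \left(-5 + 4^{2} + 2 \left(-4\right)\right) \left(\frac{3 + 4}{2 \cdot 4} + 30\right) = \left(-5 + 16 - 8\right) \left(\frac{1}{2} \cdot \frac{1}{4} \cdot 7 + 30\right) = 3 \left(\frac{7}{8} + 30\right) = 3 \cdot \frac{247}{8} = \frac{741}{8}$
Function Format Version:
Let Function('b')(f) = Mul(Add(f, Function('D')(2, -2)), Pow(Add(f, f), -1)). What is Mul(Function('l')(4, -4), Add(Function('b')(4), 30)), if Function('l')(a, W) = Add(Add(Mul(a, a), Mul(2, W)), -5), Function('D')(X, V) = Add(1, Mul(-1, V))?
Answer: Rational(741, 8) ≈ 92.625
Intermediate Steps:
Function('b')(f) = Mul(Rational(1, 2), Pow(f, -1), Add(3, f)) (Function('b')(f) = Mul(Add(f, Add(1, Mul(-1, -2))), Pow(Add(f, f), -1)) = Mul(Add(f, Add(1, 2)), Pow(Mul(2, f), -1)) = Mul(Add(f, 3), Mul(Rational(1, 2), Pow(f, -1))) = Mul(Add(3, f), Mul(Rational(1, 2), Pow(f, -1))) = Mul(Rational(1, 2), Pow(f, -1), Add(3, f)))
Function('l')(a, W) = Add(-5, Pow(a, 2), Mul(2, W)) (Function('l')(a, W) = Add(Add(Pow(a, 2), Mul(2, W)), -5) = Add(-5, Pow(a, 2), Mul(2, W)))
Mul(Function('l')(4, -4), Add(Function('b')(4), 30)) = Mul(Add(-5, Pow(4, 2), Mul(2, -4)), Add(Mul(Rational(1, 2), Pow(4, -1), Add(3, 4)), 30)) = Mul(Add(-5, 16, -8), Add(Mul(Rational(1, 2), Rational(1, 4), 7), 30)) = Mul(3, Add(Rational(7, 8), 30)) = Mul(3, Rational(247, 8)) = Rational(741, 8)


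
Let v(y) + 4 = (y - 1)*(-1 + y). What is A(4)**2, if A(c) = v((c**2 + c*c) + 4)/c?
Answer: 1490841/16 ≈ 93178.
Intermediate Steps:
v(y) = -4 + (-1 + y)**2 (v(y) = -4 + (y - 1)*(-1 + y) = -4 + (-1 + y)*(-1 + y) = -4 + (-1 + y)**2)
A(c) = (-4 + (3 + 2*c**2)**2)/c (A(c) = (-4 + (-1 + ((c**2 + c*c) + 4))**2)/c = (-4 + (-1 + ((c**2 + c**2) + 4))**2)/c = (-4 + (-1 + (2*c**2 + 4))**2)/c = (-4 + (-1 + (4 + 2*c**2))**2)/c = (-4 + (3 + 2*c**2)**2)/c)
A(4)**2 = ((-4 + (3 + 2*4**2)**2)/4)**2 = ((-4 + (3 + 2*16)**2)/4)**2 = ((-4 + (3 + 32)**2)/4)**2 = ((-4 + 35**2)/4)**2 = ((-4 + 1225)/4)**2 = ((1/4)*1221)**2 = (1221/4)**2 = 1490841/16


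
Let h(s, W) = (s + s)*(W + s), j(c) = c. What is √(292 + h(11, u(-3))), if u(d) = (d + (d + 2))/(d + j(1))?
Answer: 17*√2 ≈ 24.042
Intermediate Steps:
u(d) = (2 + 2*d)/(1 + d) (u(d) = (d + (d + 2))/(d + 1) = (d + (2 + d))/(1 + d) = (2 + 2*d)/(1 + d))
h(s, W) = 2*s*(W + s) (h(s, W) = (2*s)*(W + s) = 2*s*(W + s))
√(292 + h(11, u(-3))) = √(292 + 2*11*(2 + 11)) = √(292 + 2*11*13) = √(292 + 286) = √578 = 17*√2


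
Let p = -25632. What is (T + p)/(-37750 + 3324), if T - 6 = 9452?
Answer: 8087/17213 ≈ 0.46982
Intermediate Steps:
T = 9458 (T = 6 + 9452 = 9458)
(T + p)/(-37750 + 3324) = (9458 - 25632)/(-37750 + 3324) = -16174/(-34426) = -16174*(-1/34426) = 8087/17213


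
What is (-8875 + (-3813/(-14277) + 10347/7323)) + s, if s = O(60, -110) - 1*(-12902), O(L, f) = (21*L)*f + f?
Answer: -1564555048775/11616719 ≈ -1.3468e+5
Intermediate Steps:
O(L, f) = f + 21*L*f (O(L, f) = 21*L*f + f = f + 21*L*f)
s = -125808 (s = -110*(1 + 21*60) - 1*(-12902) = -110*(1 + 1260) + 12902 = -110*1261 + 12902 = -138710 + 12902 = -125808)
(-8875 + (-3813/(-14277) + 10347/7323)) + s = (-8875 + (-3813/(-14277) + 10347/7323)) - 125808 = (-8875 + (-3813*(-1/14277) + 10347*(1/7323))) - 125808 = (-8875 + (1271/4759 + 3449/2441)) - 125808 = (-8875 + 19516302/11616719) - 125808 = -103078864823/11616719 - 125808 = -1564555048775/11616719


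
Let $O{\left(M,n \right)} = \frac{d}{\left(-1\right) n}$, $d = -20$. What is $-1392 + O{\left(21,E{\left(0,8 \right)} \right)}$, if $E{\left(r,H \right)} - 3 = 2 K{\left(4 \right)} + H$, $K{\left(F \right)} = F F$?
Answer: $- \frac{59836}{43} \approx -1391.5$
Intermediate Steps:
$K{\left(F \right)} = F^{2}$
$E{\left(r,H \right)} = 35 + H$ ($E{\left(r,H \right)} = 3 + \left(2 \cdot 4^{2} + H\right) = 3 + \left(2 \cdot 16 + H\right) = 3 + \left(32 + H\right) = 35 + H$)
$O{\left(M,n \right)} = \frac{20}{n}$ ($O{\left(M,n \right)} = - \frac{20}{\left(-1\right) n} = - 20 \left(- \frac{1}{n}\right) = \frac{20}{n}$)
$-1392 + O{\left(21,E{\left(0,8 \right)} \right)} = -1392 + \frac{20}{35 + 8} = -1392 + \frac{20}{43} = - \frac{59836}{43}$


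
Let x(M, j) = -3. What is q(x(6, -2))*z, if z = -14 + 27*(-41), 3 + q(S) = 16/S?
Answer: 28025/3 ≈ 9341.7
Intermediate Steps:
q(S) = -3 + 16/S
z = -1121 (z = -14 - 1107 = -1121)
q(x(6, -2))*z = (-3 + 16/(-3))*(-1121) = (-3 + 16*(-⅓))*(-1121) = (-3 - 16/3)*(-1121) = -25/3*(-1121) = 28025/3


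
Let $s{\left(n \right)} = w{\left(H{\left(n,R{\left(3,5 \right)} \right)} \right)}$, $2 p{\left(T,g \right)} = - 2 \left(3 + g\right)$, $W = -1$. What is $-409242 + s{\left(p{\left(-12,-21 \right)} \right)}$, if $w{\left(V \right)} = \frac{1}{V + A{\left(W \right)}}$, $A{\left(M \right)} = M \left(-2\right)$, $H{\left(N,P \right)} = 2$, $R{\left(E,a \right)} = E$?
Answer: $- \frac{1636967}{4} \approx -4.0924 \cdot 10^{5}$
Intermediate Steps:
$p{\left(T,g \right)} = -3 - g$ ($p{\left(T,g \right)} = \frac{\left(-2\right) \left(3 + g\right)}{2} = \frac{-6 - 2 g}{2} = -3 - g$)
$A{\left(M \right)} = - 2 M$
$w{\left(V \right)} = \frac{1}{2 + V}$ ($w{\left(V \right)} = \frac{1}{V - -2} = \frac{1}{V + 2} = \frac{1}{2 + V}$)
$s{\left(n \right)} = \frac{1}{4}$ ($s{\left(n \right)} = \frac{1}{2 + 2} = \frac{1}{4}$)
$-409242 + s{\left(p{\left(-12,-21 \right)} \right)} = -409242 + \frac{1}{4} = - \frac{1636967}{4}$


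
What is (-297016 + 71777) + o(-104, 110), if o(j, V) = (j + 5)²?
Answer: -215438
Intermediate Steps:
o(j, V) = (5 + j)²
(-297016 + 71777) + o(-104, 110) = (-297016 + 71777) + (5 - 104)² = -225239 + (-99)² = -225239 + 9801 = -215438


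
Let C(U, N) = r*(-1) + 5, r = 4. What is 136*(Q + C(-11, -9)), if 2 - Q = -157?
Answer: 21760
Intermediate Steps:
C(U, N) = 1 (C(U, N) = 4*(-1) + 5 = -4 + 5 = 1)
Q = 159 (Q = 2 - 1*(-157) = 2 + 157 = 159)
136*(Q + C(-11, -9)) = 136*(159 + 1) = 136*160 = 21760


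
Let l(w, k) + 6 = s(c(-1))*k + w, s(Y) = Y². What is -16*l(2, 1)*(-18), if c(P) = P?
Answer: -864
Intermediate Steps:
l(w, k) = -6 + k + w (l(w, k) = -6 + ((-1)²*k + w) = -6 + (1*k + w) = -6 + (k + w) = -6 + k + w)
-16*l(2, 1)*(-18) = -16*(-6 + 1 + 2)*(-18) = -16*(-3)*(-18) = 48*(-18) = -864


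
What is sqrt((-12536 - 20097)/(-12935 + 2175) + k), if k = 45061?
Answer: sqrt(1304351391170)/5380 ≈ 212.28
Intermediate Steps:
sqrt((-12536 - 20097)/(-12935 + 2175) + k) = sqrt((-12536 - 20097)/(-12935 + 2175) + 45061) = sqrt(-32633/(-10760) + 45061) = sqrt(-32633*(-1/10760) + 45061) = sqrt(32633/10760 + 45061) = sqrt(484888993/10760) = sqrt(1304351391170)/5380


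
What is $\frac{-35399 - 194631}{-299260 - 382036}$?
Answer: $\frac{115015}{340648} \approx 0.33764$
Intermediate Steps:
$\frac{-35399 - 194631}{-299260 - 382036} = - \frac{230030}{-681296} = \left(-230030\right) \left(- \frac{1}{681296}\right) = \frac{115015}{340648}$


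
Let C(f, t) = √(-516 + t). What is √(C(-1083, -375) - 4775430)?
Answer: √(-4775430 + 9*I*√11) ≈ 0.007 + 2185.3*I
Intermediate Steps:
√(C(-1083, -375) - 4775430) = √(√(-516 - 375) - 4775430) = √(√(-891) - 4775430) = √(9*I*√11 - 4775430) = √(-4775430 + 9*I*√11)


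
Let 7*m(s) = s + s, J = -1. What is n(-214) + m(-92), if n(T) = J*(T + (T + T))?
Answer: 4310/7 ≈ 615.71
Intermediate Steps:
m(s) = 2*s/7 (m(s) = (s + s)/7 = (2*s)/7 = 2*s/7)
n(T) = -3*T (n(T) = -(T + (T + T)) = -(T + 2*T) = -3*T)
n(-214) + m(-92) = -3*(-214) + (2/7)*(-92) = 642 - 184/7 = 4310/7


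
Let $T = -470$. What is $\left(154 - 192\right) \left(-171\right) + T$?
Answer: $6028$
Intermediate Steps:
$\left(154 - 192\right) \left(-171\right) + T = \left(154 - 192\right) \left(-171\right) - 470 = \left(-38\right) \left(-171\right) - 470 = 6498 - 470 = 6028$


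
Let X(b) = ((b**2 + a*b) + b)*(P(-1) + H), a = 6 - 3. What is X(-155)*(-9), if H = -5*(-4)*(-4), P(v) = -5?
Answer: 17904825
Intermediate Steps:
a = 3
H = -80 (H = 20*(-4) = -80)
X(b) = -340*b - 85*b**2 (X(b) = ((b**2 + 3*b) + b)*(-5 - 80) = (b**2 + 4*b)*(-85) = -340*b - 85*b**2)
X(-155)*(-9) = -85*(-155)*(4 - 155)*(-9) = -85*(-155)*(-151)*(-9) = -1989425*(-9) = 17904825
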